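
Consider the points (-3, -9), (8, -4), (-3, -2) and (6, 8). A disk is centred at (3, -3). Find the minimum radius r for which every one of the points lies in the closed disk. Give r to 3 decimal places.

11.402

The required radius is the distance from (3, -3) to the farthest point.
Squared distances: 72, 26, 37, 130.
Maximum is 130, attained at (6, 8).
r = √130 ≈ 11.402.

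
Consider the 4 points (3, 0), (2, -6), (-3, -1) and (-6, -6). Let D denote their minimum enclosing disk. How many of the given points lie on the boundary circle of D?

2

The farthest pair is (3, 0)–(-6, -6) with squared distance 117. The circle on this segment as diameter has centre (-1.5, -3) and r² = 117/4 = 29.25.
Check (2, -6): distance² to centre = 21.25 ≤ 29.25, so it lies inside.
All remaining points lie in this disk, and no smaller disk contains both endpoints, so this is the minimum enclosing circle.
The points at distance exactly r from the centre are (3, 0), (-6, -6) — 2 points.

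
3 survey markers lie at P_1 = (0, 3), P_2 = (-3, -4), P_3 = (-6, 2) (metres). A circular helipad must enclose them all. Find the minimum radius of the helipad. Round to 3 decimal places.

Side lengths²: P_1P_2² = 58, P_1P_3² = 37, P_2P_3² = 45.
Since P_1P_2² = 58 < 45 + 37 = 82, the triangle is acute, so the smallest enclosing circle is the circumcircle.
Circumcentre = (-67/26, -1/26), r² = 5365/338.
r = √(5365/338) ≈ 3.984.

3.984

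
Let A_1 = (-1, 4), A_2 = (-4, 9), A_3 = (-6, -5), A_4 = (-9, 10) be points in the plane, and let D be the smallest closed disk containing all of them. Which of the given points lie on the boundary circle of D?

A_3, A_4

The minimum enclosing circle of a finite set is fixed by two of the points (as a diameter) or three (as a circumcircle).
The farthest pair is A_3–A_4 with squared distance 234. The circle on this segment as diameter has centre (-7.5, 2.5) and r² = 234/4 = 58.5.
Check A_1: distance² to centre = 44.5 ≤ 58.5, so it lies inside.
All remaining points lie in this disk, and no smaller disk contains both endpoints, so this is the minimum enclosing circle.
The points at distance exactly r from the centre are A_3, A_4 — 2 points.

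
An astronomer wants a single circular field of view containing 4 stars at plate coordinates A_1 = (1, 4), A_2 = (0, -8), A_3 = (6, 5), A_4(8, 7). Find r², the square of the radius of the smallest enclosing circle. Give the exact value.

The farthest pair is A_2–A_4 with squared distance 289. The circle on this segment as diameter has centre (4, -0.5) and r² = 289/4 = 72.25.
Check A_1: distance² to centre = 29.25 ≤ 72.25, so it lies inside.
All remaining points lie in this disk, and no smaller disk contains both endpoints, so this is the minimum enclosing circle.

72.25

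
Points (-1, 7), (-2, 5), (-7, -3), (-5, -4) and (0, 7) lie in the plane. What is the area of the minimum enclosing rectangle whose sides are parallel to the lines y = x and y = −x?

59.5

In coordinates u = x + y, v = x − y the rectangle is axis-aligned; the map (x,y)→(u,v) scales areas by 2.
u-values: 6, 3, -10, -9, 7; range = 7 − (-10) = 17.
v-values: -8, -7, -4, -1, -7; range = -1 − (-8) = 7.
Area = (17 × 7) / 2 = 59.5.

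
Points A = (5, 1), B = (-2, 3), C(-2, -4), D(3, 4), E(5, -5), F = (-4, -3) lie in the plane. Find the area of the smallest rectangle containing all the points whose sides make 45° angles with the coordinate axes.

In coordinates u = x + y, v = x − y the rectangle is axis-aligned; the map (x,y)→(u,v) scales areas by 2.
u-values: 6, 1, -6, 7, 0, -7; range = 7 − (-7) = 14.
v-values: 4, -5, 2, -1, 10, -1; range = 10 − (-5) = 15.
Area = (14 × 15) / 2 = 105.

105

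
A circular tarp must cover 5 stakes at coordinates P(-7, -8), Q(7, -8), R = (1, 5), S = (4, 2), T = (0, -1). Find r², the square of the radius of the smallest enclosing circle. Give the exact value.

47765/676

A smallest enclosing disk is always determined by at most three of the input points on its boundary.
The minimum enclosing circle is determined by three boundary points: P, Q, R.
Their circumcentre is (0, -87/26) with r² = 47765/676.
The farthest remaining point S is at distance² 30137/676 ≤ 47765/676.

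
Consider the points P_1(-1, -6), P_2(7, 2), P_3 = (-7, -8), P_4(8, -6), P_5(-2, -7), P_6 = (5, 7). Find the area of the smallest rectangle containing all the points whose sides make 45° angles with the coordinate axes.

In coordinates u = x + y, v = x − y the rectangle is axis-aligned; the map (x,y)→(u,v) scales areas by 2.
u-values: -7, 9, -15, 2, -9, 12; range = 12 − (-15) = 27.
v-values: 5, 5, 1, 14, 5, -2; range = 14 − (-2) = 16.
Area = (27 × 16) / 2 = 216.

216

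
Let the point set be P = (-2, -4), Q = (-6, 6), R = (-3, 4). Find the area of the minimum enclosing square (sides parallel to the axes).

The bounding box has width 4 and height 10.
An axis-aligned square enclosing the set must have side ≥ max(width, height).
So the minimum side is max(4, 10) = 10.
Area = 10² = 100.

100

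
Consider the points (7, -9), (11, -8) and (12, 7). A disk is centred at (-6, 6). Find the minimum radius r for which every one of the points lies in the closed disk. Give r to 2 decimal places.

The required radius is the distance from (-6, 6) to the farthest point.
Squared distances: 394, 485, 325.
Maximum is 485, attained at (11, -8).
r = √485 ≈ 22.02.

22.02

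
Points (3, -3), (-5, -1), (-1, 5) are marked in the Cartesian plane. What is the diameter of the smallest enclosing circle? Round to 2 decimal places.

Call the three points A, B, C in the order given.
Side lengths²: AB² = 68, AC² = 80, BC² = 52.
Since AC² = 80 < 68 + 52 = 120, the triangle is acute, so the smallest enclosing circle is the circumcircle.
Circumcentre = (-3/7, 2/7), r² = 1105/49.
Diameter = 2r = 2√(1105/49) ≈ 9.50.

9.50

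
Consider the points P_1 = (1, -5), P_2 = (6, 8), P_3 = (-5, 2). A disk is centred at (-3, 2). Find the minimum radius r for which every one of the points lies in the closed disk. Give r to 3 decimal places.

10.817

The required radius is the distance from (-3, 2) to the farthest point.
Squared distances: 65, 117, 4.
Maximum is 117, attained at P_2.
r = √117 ≈ 10.817.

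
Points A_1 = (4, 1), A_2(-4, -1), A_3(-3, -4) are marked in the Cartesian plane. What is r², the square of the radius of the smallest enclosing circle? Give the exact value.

Side lengths²: A_1A_2² = 68, A_1A_3² = 74, A_2A_3² = 10.
Since A_1A_3² = 74 < 68 + 10 = 78, the triangle is acute, so the smallest enclosing circle is the circumcircle.
Circumcentre = (4/13, -16/13), r² = 3145/169.

3145/169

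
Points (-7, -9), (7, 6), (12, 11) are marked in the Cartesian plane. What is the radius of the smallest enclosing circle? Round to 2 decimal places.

Call the three points A, B, C in the order given.
Side lengths²: AB² = 421, AC² = 761, BC² = 50.
Since AC² = 761 ≥ 421 + 50 = 471, the angle opposite AC is not acute, so the smallest enclosing circle has AC as diameter.
Centre = midpoint of AC = (2.5, 1), r² = 761/4 = 190.25.
r = √(190.25) ≈ 13.79.

13.79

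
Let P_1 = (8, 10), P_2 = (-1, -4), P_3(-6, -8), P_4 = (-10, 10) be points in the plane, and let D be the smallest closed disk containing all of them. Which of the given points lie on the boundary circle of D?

P_1, P_3, P_4

A smallest enclosing disk is always determined by at most three of the input points on its boundary.
The minimum enclosing circle is determined by three boundary points: P_1, P_3, P_4.
Their circumcentre is (-1, 23/9) with r² = 11050/81.
The farthest remaining point P_2 is at distance² 3481/81 ≤ 11050/81.
The points at distance exactly r from the centre are P_1, P_3, P_4 — 3 points.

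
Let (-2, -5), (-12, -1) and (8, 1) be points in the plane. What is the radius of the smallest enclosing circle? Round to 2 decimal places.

10.05

Call the three points A, B, C in the order given.
Side lengths²: AB² = 116, AC² = 136, BC² = 404.
Since BC² = 404 ≥ 136 + 116 = 252, the angle opposite BC is not acute, so the smallest enclosing circle has BC as diameter.
Centre = midpoint of BC = (-2, 0), r² = 404/4 = 101.
r = √101 ≈ 10.05.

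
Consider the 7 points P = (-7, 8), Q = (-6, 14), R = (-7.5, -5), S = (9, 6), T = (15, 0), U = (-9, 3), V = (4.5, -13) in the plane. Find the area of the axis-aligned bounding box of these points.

x ranges over [-9, 15], width 24.
y ranges over [-13, 14], height 27.
Area = 24 × 27 = 648.

648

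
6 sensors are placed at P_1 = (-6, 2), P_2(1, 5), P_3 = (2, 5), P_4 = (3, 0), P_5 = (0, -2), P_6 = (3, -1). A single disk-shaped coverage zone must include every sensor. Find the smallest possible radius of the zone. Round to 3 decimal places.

4.834

The minimum enclosing circle is determined by three boundary points: P_1, P_3, P_6.
Their circumcentre is (-41/34, 47/34) with r² = 13505/578.
The farthest remaining point P_4 is at distance² 11329/578 ≤ 13505/578.
r = √(13505/578) ≈ 4.834.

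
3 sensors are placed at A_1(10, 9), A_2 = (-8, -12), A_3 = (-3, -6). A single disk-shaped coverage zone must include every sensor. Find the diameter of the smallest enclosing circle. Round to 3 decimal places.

27.659

Side lengths²: A_1A_2² = 765, A_1A_3² = 394, A_2A_3² = 61.
Since A_1A_2² = 765 ≥ 394 + 61 = 455, the angle opposite A_1A_2 is not acute, so the smallest enclosing circle has A_1A_2 as diameter.
Centre = midpoint of A_1A_2 = (1, -1.5), r² = 765/4 = 191.25.
Diameter = 2r = 2√(191.25) ≈ 27.659.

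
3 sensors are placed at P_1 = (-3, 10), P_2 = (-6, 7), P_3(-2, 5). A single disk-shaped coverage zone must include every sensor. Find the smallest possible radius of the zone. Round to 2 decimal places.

Side lengths²: P_1P_2² = 18, P_1P_3² = 26, P_2P_3² = 20.
Since P_1P_3² = 26 < 20 + 18 = 38, the triangle is acute, so the smallest enclosing circle is the circumcircle.
Circumcentre = (-10/3, 22/3), r² = 65/9.
r = √(65/9) ≈ 2.69.

2.69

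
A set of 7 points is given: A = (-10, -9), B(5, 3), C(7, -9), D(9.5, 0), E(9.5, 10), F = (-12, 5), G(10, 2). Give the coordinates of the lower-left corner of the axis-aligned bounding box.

(-12, -9)

x-range [-12, 10], y-range [-9, 10].
The lower-left corner is (-12, -9).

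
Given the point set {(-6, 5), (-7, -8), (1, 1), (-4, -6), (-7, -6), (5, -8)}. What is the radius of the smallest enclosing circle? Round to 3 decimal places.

8.540

By Welzl's lemma the MEC is supported by two points (diametrically opposite) or three points (on a circumcircle).
The minimum enclosing circle is determined by three boundary points: (-6, 5), (-7, -8), (5, -8).
Their circumcentre is (-1, -25/13) with r² = 12325/169.
The farthest remaining point (-7, -6) is at distance² 8893/169 ≤ 12325/169.
r = √(12325/169) ≈ 8.540.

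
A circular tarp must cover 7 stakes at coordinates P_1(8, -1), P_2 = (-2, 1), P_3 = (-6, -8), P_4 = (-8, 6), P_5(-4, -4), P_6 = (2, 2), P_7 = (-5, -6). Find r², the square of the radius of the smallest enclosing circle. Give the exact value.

1525/18

By Welzl's lemma the MEC is supported by two points (diametrically opposite) or three points (on a circumcircle).
The minimum enclosing circle is determined by three boundary points: P_1, P_3, P_4.
Their circumcentre is (-7/6, -1/6) with r² = 1525/18.
The farthest remaining point P_7 is at distance² 877/18 ≤ 1525/18.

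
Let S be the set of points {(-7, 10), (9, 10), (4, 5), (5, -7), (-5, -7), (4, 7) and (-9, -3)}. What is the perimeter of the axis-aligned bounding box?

Width = max x − min x = 9 − (-9) = 18.
Height = max y − min y = 10 − (-7) = 17.
Perimeter = 2(18 + 17) = 70.

70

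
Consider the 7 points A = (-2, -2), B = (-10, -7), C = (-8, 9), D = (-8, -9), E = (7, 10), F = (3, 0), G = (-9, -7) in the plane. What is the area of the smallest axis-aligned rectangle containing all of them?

x ranges over [-10, 7], width 17.
y ranges over [-9, 10], height 19.
Area = 17 × 19 = 323.

323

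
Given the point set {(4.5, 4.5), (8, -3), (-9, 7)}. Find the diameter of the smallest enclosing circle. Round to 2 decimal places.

19.72

Call the three points A, B, C in the order given.
Side lengths²: AB² = 68.5, AC² = 188.5, BC² = 389.
Since BC² = 389 ≥ 188.5 + 68.5 = 257, the angle opposite BC is not acute, so the smallest enclosing circle has BC as diameter.
Centre = midpoint of BC = (-0.5, 2), r² = 389/4 = 97.25.
Diameter = 2r = 2√(97.25) ≈ 19.72.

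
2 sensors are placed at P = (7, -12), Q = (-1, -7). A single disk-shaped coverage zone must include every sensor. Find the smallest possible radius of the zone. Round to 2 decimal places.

The smallest circle enclosing two points has them as diameter endpoints.
Centre = midpoint = (3, -9.5); r² = |PQ|²/4 = 89/4 = 22.25.
r = √(22.25) ≈ 4.72.

4.72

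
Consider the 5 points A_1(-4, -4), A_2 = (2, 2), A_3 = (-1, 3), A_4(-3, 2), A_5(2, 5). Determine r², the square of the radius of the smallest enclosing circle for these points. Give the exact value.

29.25

The minimum enclosing circle of a finite set is fixed by two of the points (as a diameter) or three (as a circumcircle).
The farthest pair is A_1–A_5 with squared distance 117. The circle on this segment as diameter has centre (-1, 0.5) and r² = 117/4 = 29.25.
Check A_2: distance² to centre = 11.25 ≤ 29.25, so it lies inside.
All remaining points lie in this disk, and no smaller disk contains both endpoints, so this is the minimum enclosing circle.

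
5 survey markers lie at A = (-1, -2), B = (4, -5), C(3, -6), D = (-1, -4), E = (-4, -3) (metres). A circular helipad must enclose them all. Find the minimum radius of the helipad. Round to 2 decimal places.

4.12

The farthest pair is B–E with squared distance 68. The circle on this segment as diameter has centre (0, -4) and r² = 68/4 = 17.
Check A: distance² to centre = 5 ≤ 17, so it lies inside.
All remaining points lie in this disk, and no smaller disk contains both endpoints, so this is the minimum enclosing circle.
r = √17 ≈ 4.12.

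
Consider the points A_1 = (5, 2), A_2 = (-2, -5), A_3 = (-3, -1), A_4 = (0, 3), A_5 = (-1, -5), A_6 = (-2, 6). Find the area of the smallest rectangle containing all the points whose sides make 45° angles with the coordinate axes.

In coordinates u = x + y, v = x − y the rectangle is axis-aligned; the map (x,y)→(u,v) scales areas by 2.
u-values: 7, -7, -4, 3, -6, 4; range = 7 − (-7) = 14.
v-values: 3, 3, -2, -3, 4, -8; range = 4 − (-8) = 12.
Area = (14 × 12) / 2 = 84.

84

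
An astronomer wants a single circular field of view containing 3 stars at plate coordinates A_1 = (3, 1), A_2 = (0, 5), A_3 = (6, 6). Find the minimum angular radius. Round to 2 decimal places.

Side lengths²: A_1A_2² = 25, A_1A_3² = 34, A_2A_3² = 37.
Since A_2A_3² = 37 < 34 + 25 = 59, the triangle is acute, so the smallest enclosing circle is the circumcircle.
Circumcentre = (173/54, 77/18), r² = 15725/1458.
r = √(15725/1458) ≈ 3.28.

3.28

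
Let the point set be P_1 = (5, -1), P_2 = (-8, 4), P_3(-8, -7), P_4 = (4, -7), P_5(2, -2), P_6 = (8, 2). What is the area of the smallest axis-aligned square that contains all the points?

The bounding box has width 16 and height 11.
An axis-aligned square enclosing the set must have side ≥ max(width, height).
So the minimum side is max(16, 11) = 16.
Area = 16² = 256.

256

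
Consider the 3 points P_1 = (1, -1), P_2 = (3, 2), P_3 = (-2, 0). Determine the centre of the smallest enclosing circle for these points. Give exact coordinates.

Side lengths²: P_1P_2² = 13, P_1P_3² = 10, P_2P_3² = 29.
Since P_2P_3² = 29 ≥ 13 + 10 = 23, the angle opposite P_2P_3 is not acute, so the smallest enclosing circle has P_2P_3 as diameter.
Centre = midpoint of P_2P_3 = (0.5, 1), r² = 29/4 = 7.25.
Centre = (0.5, 1).

(0.5, 1)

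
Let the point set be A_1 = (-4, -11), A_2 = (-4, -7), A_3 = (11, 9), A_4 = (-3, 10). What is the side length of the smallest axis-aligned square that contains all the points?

21

The bounding box has width 15 and height 21.
An axis-aligned square enclosing the set must have side ≥ max(width, height).
So the minimum side is max(15, 21) = 21.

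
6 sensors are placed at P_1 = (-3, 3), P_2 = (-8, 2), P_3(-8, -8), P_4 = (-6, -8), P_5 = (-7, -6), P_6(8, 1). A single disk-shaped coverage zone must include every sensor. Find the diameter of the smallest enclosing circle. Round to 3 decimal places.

The minimum enclosing circle is determined by three boundary points: P_2, P_3, P_6.
Their circumcentre is (-0.28125, -3) with r² = 84.5791015625.
The farthest remaining point P_4 is at distance² 57.7041015625 ≤ 84.5791015625.
Diameter = 2r = 2√(84.5791015625) ≈ 18.393.

18.393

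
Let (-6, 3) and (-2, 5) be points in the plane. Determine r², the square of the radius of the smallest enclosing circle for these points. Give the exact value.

The smallest circle enclosing two points has them as diameter endpoints.
Centre = midpoint = (-4, 4); r² = |(-6, 3)−(-2, 5)|²/4 = 20/4 = 5.

5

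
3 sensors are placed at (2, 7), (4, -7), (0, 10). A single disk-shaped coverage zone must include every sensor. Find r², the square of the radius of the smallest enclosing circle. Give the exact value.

76.25

Call the three points A, B, C in the order given.
Side lengths²: AB² = 200, AC² = 13, BC² = 305.
Since BC² = 305 ≥ 200 + 13 = 213, the angle opposite BC is not acute, so the smallest enclosing circle has BC as diameter.
Centre = midpoint of BC = (2, 1.5), r² = 305/4 = 76.25.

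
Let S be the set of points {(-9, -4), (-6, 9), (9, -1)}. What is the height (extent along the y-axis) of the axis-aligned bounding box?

max y = 9, min y = -4, so height = 13.

13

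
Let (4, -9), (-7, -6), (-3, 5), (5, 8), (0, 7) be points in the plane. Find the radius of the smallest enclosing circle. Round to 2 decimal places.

9.42

By Welzl's lemma the MEC is supported by two points (diametrically opposite) or three points (on a circumcircle).
The minimum enclosing circle is determined by three boundary points: (4, -9), (-7, -6), (5, 8).
Their circumcentre is (9/19, -5/19) with r² = 32045/361.
The farthest remaining point (0, 7) is at distance² 19125/361 ≤ 32045/361.
r = √(32045/361) ≈ 9.42.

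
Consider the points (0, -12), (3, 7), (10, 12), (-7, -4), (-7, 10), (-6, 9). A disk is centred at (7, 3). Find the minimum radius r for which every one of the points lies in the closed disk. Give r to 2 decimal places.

16.55

The required radius is the distance from (7, 3) to the farthest point.
Squared distances: 274, 32, 90, 245, 245, 205.
Maximum is 274, attained at (0, -12).
r = √274 ≈ 16.55.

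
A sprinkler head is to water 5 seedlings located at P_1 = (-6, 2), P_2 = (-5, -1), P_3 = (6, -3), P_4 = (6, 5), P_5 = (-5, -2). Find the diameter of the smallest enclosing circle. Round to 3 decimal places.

By Welzl's lemma the MEC is supported by two points (diametrically opposite) or three points (on a circumcircle).
The minimum enclosing circle is determined by three boundary points: P_1, P_3, P_4.
Their circumcentre is (0.625, 1) with r² = 44.890625.
The farthest remaining point P_5 is at distance² 40.640625 ≤ 44.890625.
Diameter = 2r = 2√(44.890625) ≈ 13.400.

13.400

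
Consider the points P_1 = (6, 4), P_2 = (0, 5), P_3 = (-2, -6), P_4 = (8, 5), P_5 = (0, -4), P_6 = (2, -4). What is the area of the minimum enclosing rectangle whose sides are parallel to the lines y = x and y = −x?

In coordinates u = x + y, v = x − y the rectangle is axis-aligned; the map (x,y)→(u,v) scales areas by 2.
u-values: 10, 5, -8, 13, -4, -2; range = 13 − (-8) = 21.
v-values: 2, -5, 4, 3, 4, 6; range = 6 − (-5) = 11.
Area = (21 × 11) / 2 = 115.5.

115.5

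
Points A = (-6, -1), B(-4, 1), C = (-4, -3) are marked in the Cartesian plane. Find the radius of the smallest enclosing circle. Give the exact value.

2

Side lengths²: AB² = 8, AC² = 8, BC² = 16.
Since BC² = 16 ≥ 8 + 8 = 16, the angle opposite BC is not acute, so the smallest enclosing circle has BC as diameter.
Centre = midpoint of BC = (-4, -1), r² = 16/4 = 4.
r = √4 = 2.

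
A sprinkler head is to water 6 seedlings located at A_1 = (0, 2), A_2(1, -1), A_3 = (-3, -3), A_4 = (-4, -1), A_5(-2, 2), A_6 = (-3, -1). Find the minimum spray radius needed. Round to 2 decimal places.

By Welzl's lemma the MEC is supported by two points (diametrically opposite) or three points (on a circumcircle).
The farthest pair is A_1–A_3 with squared distance 34. The circle on this segment as diameter has centre (-1.5, -0.5) and r² = 34/4 = 8.5.
Check A_2: distance² to centre = 6.5 ≤ 8.5, so it lies inside.
All remaining points lie in this disk, and no smaller disk contains both endpoints, so this is the minimum enclosing circle.
r = √(8.5) ≈ 2.92.

2.92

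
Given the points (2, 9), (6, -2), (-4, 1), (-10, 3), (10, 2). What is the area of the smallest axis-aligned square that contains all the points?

400

The bounding box has width 20 and height 11.
An axis-aligned square enclosing the set must have side ≥ max(width, height).
So the minimum side is max(20, 11) = 20.
Area = 20² = 400.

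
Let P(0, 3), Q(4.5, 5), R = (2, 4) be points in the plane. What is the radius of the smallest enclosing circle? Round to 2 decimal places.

Side lengths²: PQ² = 24.25, PR² = 5, QR² = 7.25.
Since PQ² = 24.25 ≥ 7.25 + 5 = 12.25, the angle opposite PQ is not acute, so the smallest enclosing circle has PQ as diameter.
Centre = midpoint of PQ = (2.25, 4), r² = 24.25/4 = 6.0625.
r = √(6.0625) ≈ 2.46.

2.46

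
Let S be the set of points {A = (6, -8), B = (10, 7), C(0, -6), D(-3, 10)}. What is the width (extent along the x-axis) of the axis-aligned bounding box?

max x = 10, min x = -3, so width = 13.

13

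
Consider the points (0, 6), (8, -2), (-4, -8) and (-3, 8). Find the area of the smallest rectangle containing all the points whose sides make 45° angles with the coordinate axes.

189

In coordinates u = x + y, v = x − y the rectangle is axis-aligned; the map (x,y)→(u,v) scales areas by 2.
u-values: 6, 6, -12, 5; range = 6 − (-12) = 18.
v-values: -6, 10, 4, -11; range = 10 − (-11) = 21.
Area = (18 × 21) / 2 = 189.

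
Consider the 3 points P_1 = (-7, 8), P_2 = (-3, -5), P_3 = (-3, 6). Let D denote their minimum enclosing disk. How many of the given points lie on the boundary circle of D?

Side lengths²: P_1P_2² = 185, P_1P_3² = 20, P_2P_3² = 121.
Since P_1P_2² = 185 ≥ 121 + 20 = 141, the angle opposite P_1P_2 is not acute, so the smallest enclosing circle has P_1P_2 as diameter.
Centre = midpoint of P_1P_2 = (-5, 1.5), r² = 185/4 = 46.25.
The points at distance exactly r from the centre are P_1, P_2 — 2 points.

2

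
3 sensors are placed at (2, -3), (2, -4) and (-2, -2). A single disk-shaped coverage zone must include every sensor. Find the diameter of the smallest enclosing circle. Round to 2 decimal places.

Call the three points A, B, C in the order given.
Side lengths²: AB² = 1, AC² = 17, BC² = 20.
Since BC² = 20 ≥ 17 + 1 = 18, the angle opposite BC is not acute, so the smallest enclosing circle has BC as diameter.
Centre = midpoint of BC = (0, -3), r² = 20/4 = 5.
Diameter = 2r = 2√5 ≈ 4.47.

4.47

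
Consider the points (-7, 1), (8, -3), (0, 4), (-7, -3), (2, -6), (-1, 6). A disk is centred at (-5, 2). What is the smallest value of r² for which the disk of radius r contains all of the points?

The required radius is the distance from (-5, 2) to the farthest point.
Squared distances: 5, 194, 29, 29, 113, 32.
Maximum is 194, attained at (8, -3).

194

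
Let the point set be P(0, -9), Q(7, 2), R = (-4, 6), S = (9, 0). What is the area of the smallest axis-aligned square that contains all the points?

The bounding box has width 13 and height 15.
An axis-aligned square enclosing the set must have side ≥ max(width, height).
So the minimum side is max(13, 15) = 15.
Area = 15² = 225.

225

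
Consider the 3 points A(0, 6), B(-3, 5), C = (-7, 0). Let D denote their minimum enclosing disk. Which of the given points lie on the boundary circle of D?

Side lengths²: AB² = 10, AC² = 85, BC² = 41.
Since AC² = 85 ≥ 41 + 10 = 51, the angle opposite AC is not acute, so the smallest enclosing circle has AC as diameter.
Centre = midpoint of AC = (-3.5, 3), r² = 85/4 = 21.25.
The points at distance exactly r from the centre are A, C — 2 points.

A, C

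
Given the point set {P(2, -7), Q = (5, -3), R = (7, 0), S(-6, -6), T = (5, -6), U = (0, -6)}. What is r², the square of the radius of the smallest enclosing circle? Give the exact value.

The minimum enclosing circle of a finite set is fixed by two of the points (as a diameter) or three (as a circumcircle).
The farthest pair is R–S with squared distance 205. The circle on this segment as diameter has centre (0.5, -3) and r² = 205/4 = 51.25.
Check P: distance² to centre = 18.25 ≤ 51.25, so it lies inside.
All remaining points lie in this disk, and no smaller disk contains both endpoints, so this is the minimum enclosing circle.

51.25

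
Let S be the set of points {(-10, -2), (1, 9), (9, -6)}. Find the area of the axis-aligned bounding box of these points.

x ranges over [-10, 9], width 19.
y ranges over [-6, 9], height 15.
Area = 19 × 15 = 285.

285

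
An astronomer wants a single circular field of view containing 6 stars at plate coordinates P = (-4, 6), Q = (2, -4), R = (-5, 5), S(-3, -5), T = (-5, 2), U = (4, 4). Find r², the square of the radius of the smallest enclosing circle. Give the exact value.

The minimum enclosing circle of a finite set is fixed by two of the points (as a diameter) or three (as a circumcircle).
The minimum enclosing circle is determined by three boundary points: P, S, U.
Their circumcentre is (-46/43, 31/43) with r² = 67405/1849.
The farthest remaining point R is at distance² 62417/1849 ≤ 67405/1849.

67405/1849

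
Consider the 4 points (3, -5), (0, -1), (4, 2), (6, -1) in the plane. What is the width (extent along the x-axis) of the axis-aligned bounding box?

max x = 6, min x = 0, so width = 6.

6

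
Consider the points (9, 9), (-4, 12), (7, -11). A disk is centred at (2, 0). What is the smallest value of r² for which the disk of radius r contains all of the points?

180

The required radius is the distance from (2, 0) to the farthest point.
Squared distances: 130, 180, 146.
Maximum is 180, attained at (-4, 12).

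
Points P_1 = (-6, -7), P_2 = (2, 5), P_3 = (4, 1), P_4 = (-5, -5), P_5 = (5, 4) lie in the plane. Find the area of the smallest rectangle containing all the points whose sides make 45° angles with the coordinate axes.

66

In coordinates u = x + y, v = x − y the rectangle is axis-aligned; the map (x,y)→(u,v) scales areas by 2.
u-values: -13, 7, 5, -10, 9; range = 9 − (-13) = 22.
v-values: 1, -3, 3, 0, 1; range = 3 − (-3) = 6.
Area = (22 × 6) / 2 = 66.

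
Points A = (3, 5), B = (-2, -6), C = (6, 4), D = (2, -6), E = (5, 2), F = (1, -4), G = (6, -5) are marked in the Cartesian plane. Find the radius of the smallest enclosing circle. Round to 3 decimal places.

The minimum enclosing circle of a finite set is fixed by two of the points (as a diameter) or three (as a circumcircle).
The farthest pair is B–C with squared distance 164. The circle on this segment as diameter has centre (2, -1) and r² = 164/4 = 41.
Check A: distance² to centre = 37 ≤ 41, so it lies inside.
All remaining points lie in this disk, and no smaller disk contains both endpoints, so this is the minimum enclosing circle.
r = √41 ≈ 6.403.

6.403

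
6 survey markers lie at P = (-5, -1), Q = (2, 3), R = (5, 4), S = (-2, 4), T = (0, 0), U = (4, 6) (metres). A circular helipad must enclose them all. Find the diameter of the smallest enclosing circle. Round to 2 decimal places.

The farthest pair is P–U with squared distance 130. The circle on this segment as diameter has centre (-0.5, 2.5) and r² = 130/4 = 32.5.
Check Q: distance² to centre = 6.5 ≤ 32.5, so it lies inside.
All remaining points lie in this disk, and no smaller disk contains both endpoints, so this is the minimum enclosing circle.
Diameter = 2r = 2√(32.5) ≈ 11.40.

11.40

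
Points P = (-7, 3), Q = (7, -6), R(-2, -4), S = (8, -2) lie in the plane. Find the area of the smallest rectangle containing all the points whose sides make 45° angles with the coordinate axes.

138

In coordinates u = x + y, v = x − y the rectangle is axis-aligned; the map (x,y)→(u,v) scales areas by 2.
u-values: -4, 1, -6, 6; range = 6 − (-6) = 12.
v-values: -10, 13, 2, 10; range = 13 − (-10) = 23.
Area = (12 × 23) / 2 = 138.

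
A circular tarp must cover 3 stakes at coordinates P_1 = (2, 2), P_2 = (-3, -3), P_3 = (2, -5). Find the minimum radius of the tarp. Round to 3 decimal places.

3.808

Side lengths²: P_1P_2² = 50, P_1P_3² = 49, P_2P_3² = 29.
Since P_1P_2² = 50 < 49 + 29 = 78, the triangle is acute, so the smallest enclosing circle is the circumcircle.
Circumcentre = (0.5, -1.5), r² = 14.5.
r = √(14.5) ≈ 3.808.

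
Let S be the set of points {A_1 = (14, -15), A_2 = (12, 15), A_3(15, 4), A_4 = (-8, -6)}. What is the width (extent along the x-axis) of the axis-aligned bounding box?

max x = 15, min x = -8, so width = 23.

23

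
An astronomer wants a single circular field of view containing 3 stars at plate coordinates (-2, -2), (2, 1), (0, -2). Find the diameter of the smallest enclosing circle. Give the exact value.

5

Call the three points A, B, C in the order given.
Side lengths²: AB² = 25, AC² = 4, BC² = 13.
Since AB² = 25 ≥ 13 + 4 = 17, the angle opposite AB is not acute, so the smallest enclosing circle has AB as diameter.
Centre = midpoint of AB = (0, -0.5), r² = 25/4 = 6.25.
Diameter = 2r = 2√(6.25) = 5.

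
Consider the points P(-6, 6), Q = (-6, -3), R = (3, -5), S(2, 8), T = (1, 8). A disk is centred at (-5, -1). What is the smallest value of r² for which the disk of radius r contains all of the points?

The required radius is the distance from (-5, -1) to the farthest point.
Squared distances: 50, 5, 80, 130, 117.
Maximum is 130, attained at S.

130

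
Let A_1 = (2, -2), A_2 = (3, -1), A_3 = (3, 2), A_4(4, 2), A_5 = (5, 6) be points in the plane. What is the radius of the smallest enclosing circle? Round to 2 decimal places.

4.27

A smallest enclosing disk is always determined by at most three of the input points on its boundary.
The farthest pair is A_1–A_5 with squared distance 73. The circle on this segment as diameter has centre (3.5, 2) and r² = 73/4 = 18.25.
Check A_2: distance² to centre = 9.25 ≤ 18.25, so it lies inside.
All remaining points lie in this disk, and no smaller disk contains both endpoints, so this is the minimum enclosing circle.
r = √(18.25) ≈ 4.27.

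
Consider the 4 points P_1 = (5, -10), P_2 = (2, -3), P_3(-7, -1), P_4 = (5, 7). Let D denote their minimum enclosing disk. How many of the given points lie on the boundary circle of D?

A smallest enclosing disk is always determined by at most three of the input points on its boundary.
The minimum enclosing circle is determined by three boundary points: P_1, P_3, P_4.
Their circumcentre is (2, -1.5) with r² = 81.25.
The farthest remaining point P_2 is at distance² 2.25 ≤ 81.25.
The points at distance exactly r from the centre are P_1, P_3, P_4 — 3 points.

3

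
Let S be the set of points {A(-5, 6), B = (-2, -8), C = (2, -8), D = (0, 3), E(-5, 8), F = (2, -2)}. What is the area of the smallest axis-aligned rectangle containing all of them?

x ranges over [-5, 2], width 7.
y ranges over [-8, 8], height 16.
Area = 7 × 16 = 112.

112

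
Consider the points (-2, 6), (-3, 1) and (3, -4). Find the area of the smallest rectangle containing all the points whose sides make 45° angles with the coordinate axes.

45

In coordinates u = x + y, v = x − y the rectangle is axis-aligned; the map (x,y)→(u,v) scales areas by 2.
u-values: 4, -2, -1; range = 4 − (-2) = 6.
v-values: -8, -4, 7; range = 7 − (-8) = 15.
Area = (6 × 15) / 2 = 45.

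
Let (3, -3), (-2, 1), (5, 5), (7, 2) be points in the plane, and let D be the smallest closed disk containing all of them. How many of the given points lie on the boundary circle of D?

3

The farthest pair is (-2, 1)–(7, 2) with squared distance 82. The circle on this segment as diameter has centre (2.5, 1.5) and r² = 82/4 = 20.5.
Check (3, -3): distance² to centre = 20.5 ≤ 20.5, so it lies inside.
All remaining points lie in this disk, and no smaller disk contains both endpoints, so this is the minimum enclosing circle.
The points at distance exactly r from the centre are (3, -3), (-2, 1), (7, 2) — 3 points.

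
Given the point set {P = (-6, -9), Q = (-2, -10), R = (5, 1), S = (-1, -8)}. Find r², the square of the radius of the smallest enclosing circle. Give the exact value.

By Welzl's lemma the MEC is supported by two points (diametrically opposite) or three points (on a circumcircle).
The farthest pair is P–R with squared distance 221. The circle on this segment as diameter has centre (-0.5, -4) and r² = 221/4 = 55.25.
Check Q: distance² to centre = 38.25 ≤ 55.25, so it lies inside.
All remaining points lie in this disk, and no smaller disk contains both endpoints, so this is the minimum enclosing circle.

55.25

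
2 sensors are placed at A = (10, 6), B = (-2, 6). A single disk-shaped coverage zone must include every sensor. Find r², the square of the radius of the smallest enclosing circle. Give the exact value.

36

The smallest circle enclosing two points has them as diameter endpoints.
Centre = midpoint = (4, 6); r² = |AB|²/4 = 144/4 = 36.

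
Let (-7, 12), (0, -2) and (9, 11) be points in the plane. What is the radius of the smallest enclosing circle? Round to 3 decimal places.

Call the three points A, B, C in the order given.
Side lengths²: AB² = 245, AC² = 257, BC² = 250.
Since AC² = 257 < 250 + 245 = 495, the triangle is acute, so the smallest enclosing circle is the circumcircle.
Circumcentre = (45/62, 441/62), r² = 160625/1922.
r = √(160625/1922) ≈ 9.142.

9.142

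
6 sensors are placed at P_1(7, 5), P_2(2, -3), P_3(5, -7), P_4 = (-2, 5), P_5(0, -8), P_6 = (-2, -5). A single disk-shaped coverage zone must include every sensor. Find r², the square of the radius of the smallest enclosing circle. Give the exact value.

By Welzl's lemma the MEC is supported by two points (diametrically opposite) or three points (on a circumcircle).
The minimum enclosing circle is determined by three boundary points: P_1, P_4, P_5.
Their circumcentre is (2.5, -25/26) with r² = 18857/338.
The farthest remaining point P_3 is at distance² 14437/338 ≤ 18857/338.

18857/338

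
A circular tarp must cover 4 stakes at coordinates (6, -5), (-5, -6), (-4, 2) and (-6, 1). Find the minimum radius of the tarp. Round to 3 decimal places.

The minimum enclosing circle of a finite set is fixed by two of the points (as a diameter) or three (as a circumcircle).
The farthest pair is (6, -5)–(-6, 1) with squared distance 180. The circle on this segment as diameter has centre (0, -2) and r² = 180/4 = 45.
Check (-5, -6): distance² to centre = 41 ≤ 45, so it lies inside.
All remaining points lie in this disk, and no smaller disk contains both endpoints, so this is the minimum enclosing circle.
r = √45 ≈ 6.708.

6.708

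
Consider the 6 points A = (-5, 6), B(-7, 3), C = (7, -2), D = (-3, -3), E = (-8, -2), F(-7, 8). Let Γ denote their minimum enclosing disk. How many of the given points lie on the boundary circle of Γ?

The minimum enclosing circle of a finite set is fixed by two of the points (as a diameter) or three (as a circumcircle).
The minimum enclosing circle is determined by three boundary points: C, E, F.
Their circumcentre is (-0.5, 2.3) with r² = 74.74.
The farthest remaining point B is at distance² 42.74 ≤ 74.74.
The points at distance exactly r from the centre are C, E, F — 3 points.

3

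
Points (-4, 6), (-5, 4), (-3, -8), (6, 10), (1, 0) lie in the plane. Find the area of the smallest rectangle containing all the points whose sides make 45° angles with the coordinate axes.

202.5

In coordinates u = x + y, v = x − y the rectangle is axis-aligned; the map (x,y)→(u,v) scales areas by 2.
u-values: 2, -1, -11, 16, 1; range = 16 − (-11) = 27.
v-values: -10, -9, 5, -4, 1; range = 5 − (-10) = 15.
Area = (27 × 15) / 2 = 202.5.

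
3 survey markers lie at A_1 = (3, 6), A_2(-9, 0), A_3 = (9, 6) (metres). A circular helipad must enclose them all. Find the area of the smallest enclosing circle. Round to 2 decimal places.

282.74

Side lengths²: A_1A_2² = 180, A_1A_3² = 36, A_2A_3² = 360.
Since A_2A_3² = 360 ≥ 180 + 36 = 216, the angle opposite A_2A_3 is not acute, so the smallest enclosing circle has A_2A_3 as diameter.
Centre = midpoint of A_2A_3 = (0, 3), r² = 360/4 = 90.
Area = π·r² = π·90 ≈ 282.74.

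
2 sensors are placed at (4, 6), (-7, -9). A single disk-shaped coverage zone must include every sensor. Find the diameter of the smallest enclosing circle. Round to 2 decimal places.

18.60

The smallest circle enclosing two points has them as diameter endpoints.
Centre = midpoint = (-1.5, -1.5); r² = |(4, 6)−(-7, -9)|²/4 = 346/4 = 86.5.
Diameter = 2r = 2√(86.5) ≈ 18.60.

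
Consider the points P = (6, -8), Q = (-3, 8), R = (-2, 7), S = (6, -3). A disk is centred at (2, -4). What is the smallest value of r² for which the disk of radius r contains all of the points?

169

The required radius is the distance from (2, -4) to the farthest point.
Squared distances: 32, 169, 137, 17.
Maximum is 169, attained at Q.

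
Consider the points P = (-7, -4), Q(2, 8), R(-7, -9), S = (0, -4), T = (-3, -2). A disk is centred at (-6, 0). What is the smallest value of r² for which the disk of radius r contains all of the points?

128

The required radius is the distance from (-6, 0) to the farthest point.
Squared distances: 17, 128, 82, 52, 13.
Maximum is 128, attained at Q.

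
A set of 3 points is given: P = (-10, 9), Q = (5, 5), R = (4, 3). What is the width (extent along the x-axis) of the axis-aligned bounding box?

15

max x = 5, min x = -10, so width = 15.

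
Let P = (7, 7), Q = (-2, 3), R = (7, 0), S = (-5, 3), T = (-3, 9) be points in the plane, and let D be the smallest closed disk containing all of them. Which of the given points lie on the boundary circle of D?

R, S, T

The minimum enclosing circle is determined by three boundary points: R, S, T.
Their circumcentre is (43/26, 107/26) with r² = 15385/338.
The farthest remaining point P is at distance² 12473/338 ≤ 15385/338.
The points at distance exactly r from the centre are R, S, T — 3 points.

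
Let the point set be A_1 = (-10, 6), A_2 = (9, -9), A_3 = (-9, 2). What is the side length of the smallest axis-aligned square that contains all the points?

The bounding box has width 19 and height 15.
An axis-aligned square enclosing the set must have side ≥ max(width, height).
So the minimum side is max(19, 15) = 19.

19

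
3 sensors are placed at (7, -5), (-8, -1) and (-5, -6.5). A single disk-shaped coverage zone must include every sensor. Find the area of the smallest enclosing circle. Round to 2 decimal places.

Call the three points A, B, C in the order given.
Side lengths²: AB² = 241, AC² = 146.25, BC² = 39.25.
Since AB² = 241 ≥ 146.25 + 39.25 = 185.5, the angle opposite AB is not acute, so the smallest enclosing circle has AB as diameter.
Centre = midpoint of AB = (-0.5, -3), r² = 241/4 = 60.25.
Area = π·r² = π·60.25 ≈ 189.28.

189.28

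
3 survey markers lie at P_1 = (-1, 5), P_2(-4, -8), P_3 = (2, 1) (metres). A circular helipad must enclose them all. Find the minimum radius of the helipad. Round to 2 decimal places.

6.67

Side lengths²: P_1P_2² = 178, P_1P_3² = 25, P_2P_3² = 117.
Since P_1P_2² = 178 ≥ 117 + 25 = 142, the angle opposite P_1P_2 is not acute, so the smallest enclosing circle has P_1P_2 as diameter.
Centre = midpoint of P_1P_2 = (-2.5, -1.5), r² = 178/4 = 44.5.
r = √(44.5) ≈ 6.67.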